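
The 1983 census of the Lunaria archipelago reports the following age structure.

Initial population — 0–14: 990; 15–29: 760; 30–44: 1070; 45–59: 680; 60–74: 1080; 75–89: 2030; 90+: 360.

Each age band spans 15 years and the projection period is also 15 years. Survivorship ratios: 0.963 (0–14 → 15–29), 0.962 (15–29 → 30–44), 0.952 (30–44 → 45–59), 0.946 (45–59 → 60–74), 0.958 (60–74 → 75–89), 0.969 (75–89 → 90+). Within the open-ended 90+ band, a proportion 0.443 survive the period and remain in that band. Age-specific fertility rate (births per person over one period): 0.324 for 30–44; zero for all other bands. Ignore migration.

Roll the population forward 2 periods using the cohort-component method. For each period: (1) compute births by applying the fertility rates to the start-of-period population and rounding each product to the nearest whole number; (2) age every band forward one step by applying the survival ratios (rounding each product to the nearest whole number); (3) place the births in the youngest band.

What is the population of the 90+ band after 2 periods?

After projecting period 1:
Births: 1070 × 0.324 = 347
15–29: 990 × 0.963 = 953
30–44: 760 × 0.962 = 731
45–59: 1070 × 0.952 = 1019
60–74: 680 × 0.946 = 643
75–89: 1080 × 0.958 = 1035
90+: 2030 × 0.969 + 360 × 0.443 = 1967 + 159 = 2126
Population now: 0–14=347, 15–29=953, 30–44=731, 45–59=1019, 60–74=643, 75–89=1035, 90+=2126
After projecting period 2:
Births: 731 × 0.324 = 237
15–29: 347 × 0.963 = 334
30–44: 953 × 0.962 = 917
45–59: 731 × 0.952 = 696
60–74: 1019 × 0.946 = 964
75–89: 643 × 0.958 = 616
90+: 1035 × 0.969 + 2126 × 0.443 = 1003 + 942 = 1945
Population now: 0–14=237, 15–29=334, 30–44=917, 45–59=696, 60–74=964, 75–89=616, 90+=1945

1945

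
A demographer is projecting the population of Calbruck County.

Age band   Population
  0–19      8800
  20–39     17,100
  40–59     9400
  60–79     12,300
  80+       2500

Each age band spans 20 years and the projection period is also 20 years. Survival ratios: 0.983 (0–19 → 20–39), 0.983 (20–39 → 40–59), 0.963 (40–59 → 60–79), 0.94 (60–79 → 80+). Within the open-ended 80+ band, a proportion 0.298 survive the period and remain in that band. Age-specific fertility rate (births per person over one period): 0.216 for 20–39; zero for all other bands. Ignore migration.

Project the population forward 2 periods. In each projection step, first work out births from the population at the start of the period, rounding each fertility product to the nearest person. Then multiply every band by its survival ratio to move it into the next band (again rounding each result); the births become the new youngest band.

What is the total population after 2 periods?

42365

Let band 1 be 0–19 through band 5 = 80+.
Period 1.
Births: 17100 × 0.216 = 3694
Band 2: 8800 × 0.983 = 8650
Band 3: 17100 × 0.983 = 16809
Band 4: 9400 × 0.963 = 9052
Band 5: 12300 × 0.94 + 2500 × 0.298 = 11562 + 745 = 12307
Population now: 0–19=3694, 20–39=8650, 40–59=16809, 60–79=9052, 80+=12307
Period 2.
Births: 8650 × 0.216 = 1868
Band 2: 3694 × 0.983 = 3631
Band 3: 8650 × 0.983 = 8503
Band 4: 16809 × 0.963 = 16187
Band 5: 9052 × 0.94 + 12307 × 0.298 = 8509 + 3667 = 12176
Population now: 0–19=1868, 20–39=3631, 40–59=8503, 60–79=16187, 80+=12176
Total after period 2: 1868 + 3631 + 8503 + 16187 + 12176 = 42365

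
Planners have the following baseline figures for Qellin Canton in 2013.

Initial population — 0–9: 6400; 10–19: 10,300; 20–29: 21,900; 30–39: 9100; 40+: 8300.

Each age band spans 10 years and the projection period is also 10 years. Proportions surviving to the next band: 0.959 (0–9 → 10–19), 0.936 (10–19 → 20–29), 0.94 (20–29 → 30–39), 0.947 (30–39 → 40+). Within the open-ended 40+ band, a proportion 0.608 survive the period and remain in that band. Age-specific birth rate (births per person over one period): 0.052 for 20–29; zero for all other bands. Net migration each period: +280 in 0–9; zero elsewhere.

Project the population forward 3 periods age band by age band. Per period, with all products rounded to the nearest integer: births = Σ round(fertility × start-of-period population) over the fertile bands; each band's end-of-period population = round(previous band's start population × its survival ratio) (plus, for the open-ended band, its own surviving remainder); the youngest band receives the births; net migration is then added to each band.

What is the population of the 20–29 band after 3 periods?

Let group 1 be 0–9 through group 5 = 40+.
Period 1:
Births: 21900 × 0.052 = 1139
Group 2: 6400 × 0.959 = 6138
Group 3: 10300 × 0.936 = 9641
Group 4: 21900 × 0.94 = 20586
Group 5: 9100 × 0.947 + 8300 × 0.608 = 8618 + 5046 = 13664
Net migration: Group 1 + 280 → 1419
End of period: [1419, 6138, 9641, 20586, 13664]
Period 2:
Births: 9641 × 0.052 = 501
Group 2: 1419 × 0.959 = 1361
Group 3: 6138 × 0.936 = 5745
Group 4: 9641 × 0.94 = 9063
Group 5: 20586 × 0.947 + 13664 × 0.608 = 19495 + 8308 = 27803
Net migration: Group 1 + 280 → 781
End of period: [781, 1361, 5745, 9063, 27803]
Period 3:
Births: 5745 × 0.052 = 299
Group 2: 781 × 0.959 = 749
Group 3: 1361 × 0.936 = 1274
Group 4: 5745 × 0.94 = 5400
Group 5: 9063 × 0.947 + 27803 × 0.608 = 8583 + 16904 = 25487
Net migration: Group 1 + 280 → 579
End of period: [579, 749, 1274, 5400, 25487]

1274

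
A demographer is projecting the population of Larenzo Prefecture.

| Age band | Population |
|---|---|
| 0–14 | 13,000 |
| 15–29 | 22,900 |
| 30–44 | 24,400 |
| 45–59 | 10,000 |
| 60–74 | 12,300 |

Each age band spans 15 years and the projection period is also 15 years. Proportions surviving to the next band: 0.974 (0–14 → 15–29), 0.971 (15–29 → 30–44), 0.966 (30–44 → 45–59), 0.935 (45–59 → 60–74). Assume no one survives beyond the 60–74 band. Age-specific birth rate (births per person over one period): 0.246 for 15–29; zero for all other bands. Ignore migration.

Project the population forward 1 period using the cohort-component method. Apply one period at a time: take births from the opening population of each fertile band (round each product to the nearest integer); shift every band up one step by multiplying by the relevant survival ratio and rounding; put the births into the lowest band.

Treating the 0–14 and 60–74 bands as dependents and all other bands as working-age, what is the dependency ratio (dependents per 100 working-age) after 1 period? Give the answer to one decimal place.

25.6

Let group 1 be 0–14 through group 5 = 60–74.
Period 1:
Births: 22900 × 0.246 = 5633
Group 2: 13000 × 0.974 = 12662
Group 3: 22900 × 0.971 = 22236
Group 4: 24400 × 0.966 = 23570
Group 5: 10000 × 0.935 = 9350
End of period: [5633, 12662, 22236, 23570, 9350]
Dependents (band 0–14 + band 60–74) = 5633 + 9350 = 14983; working-age = 58468; ratio = 14983/58468 × 100 = 25.6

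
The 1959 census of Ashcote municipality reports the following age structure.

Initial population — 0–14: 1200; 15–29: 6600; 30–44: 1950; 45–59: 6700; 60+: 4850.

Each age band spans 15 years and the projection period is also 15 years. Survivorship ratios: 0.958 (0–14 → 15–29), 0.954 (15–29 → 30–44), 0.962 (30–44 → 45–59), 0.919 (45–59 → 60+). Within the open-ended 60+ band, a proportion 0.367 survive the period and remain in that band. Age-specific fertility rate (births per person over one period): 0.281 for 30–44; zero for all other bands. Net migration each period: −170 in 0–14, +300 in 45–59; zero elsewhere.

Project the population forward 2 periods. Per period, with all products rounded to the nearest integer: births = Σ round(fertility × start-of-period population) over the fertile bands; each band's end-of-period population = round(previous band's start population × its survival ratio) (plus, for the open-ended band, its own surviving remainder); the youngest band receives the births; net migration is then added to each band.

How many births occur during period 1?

548

Let band 1 be 0–14 through band 5 = 60+.
After projecting period 1:
Births: 1950 * 0.281 = 548
Band 2: 1200 * 0.958 = 1150
Band 3: 6600 * 0.954 = 6296
Band 4: 1950 * 0.962 = 1876
Band 5: 6700 * 0.919 + 4850 * 0.367 = 6157 + 1780 = 7937
Net migration: Band 1 − 170 → 378; Band 4 + 300 → 2176
→ [378, 1150, 6296, 2176, 7937]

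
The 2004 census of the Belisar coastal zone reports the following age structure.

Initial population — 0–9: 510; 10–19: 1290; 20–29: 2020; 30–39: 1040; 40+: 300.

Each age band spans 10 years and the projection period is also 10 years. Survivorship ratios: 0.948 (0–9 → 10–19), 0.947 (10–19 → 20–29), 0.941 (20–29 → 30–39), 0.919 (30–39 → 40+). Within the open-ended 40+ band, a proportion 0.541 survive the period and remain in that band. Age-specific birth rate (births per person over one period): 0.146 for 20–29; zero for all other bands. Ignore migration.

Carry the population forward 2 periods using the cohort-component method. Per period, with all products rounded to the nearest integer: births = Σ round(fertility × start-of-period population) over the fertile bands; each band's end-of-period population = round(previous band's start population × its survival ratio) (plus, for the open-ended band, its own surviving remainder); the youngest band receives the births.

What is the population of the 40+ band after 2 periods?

Call the groups 1 to 5, youngest first.
Period 1.
Births: 2020 × 0.146 = 295
Group 2: 510 × 0.948 = 483
Group 3: 1290 × 0.947 = 1222
Group 4: 2020 × 0.941 = 1901
Group 5: 1040 × 0.919 + 300 × 0.541 = 956 + 162 = 1118
→ [295, 483, 1222, 1901, 1118]
Period 2.
Births: 1222 × 0.146 = 178
Group 2: 295 × 0.948 = 280
Group 3: 483 × 0.947 = 457
Group 4: 1222 × 0.941 = 1150
Group 5: 1901 × 0.919 + 1118 × 0.541 = 1747 + 605 = 2352
→ [178, 280, 457, 1150, 2352]

2352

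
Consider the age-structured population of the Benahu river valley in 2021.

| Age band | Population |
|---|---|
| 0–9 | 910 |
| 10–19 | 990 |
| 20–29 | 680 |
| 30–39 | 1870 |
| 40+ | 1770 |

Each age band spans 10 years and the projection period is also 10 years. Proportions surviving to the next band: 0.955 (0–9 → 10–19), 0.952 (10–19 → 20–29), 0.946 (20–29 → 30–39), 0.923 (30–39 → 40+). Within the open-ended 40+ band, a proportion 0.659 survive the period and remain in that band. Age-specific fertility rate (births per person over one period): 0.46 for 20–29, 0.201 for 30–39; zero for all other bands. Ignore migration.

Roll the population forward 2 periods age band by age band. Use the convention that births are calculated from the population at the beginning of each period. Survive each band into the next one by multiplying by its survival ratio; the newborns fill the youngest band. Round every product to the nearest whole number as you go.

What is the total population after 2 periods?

Call the bands 1 to 5, youngest first.
After projecting period 1:
Births: 680 × 0.46 = 313  |  1870 × 0.201 = 376 → total 689
Band 2: 910 × 0.955 = 869
Band 3: 990 × 0.952 = 942
Band 4: 680 × 0.946 = 643
Band 5: 1870 × 0.923 + 1770 × 0.659 = 1726 + 1166 = 2892
Giving 689 / 869 / 942 / 643 / 2892.
After projecting period 2:
Births: 942 × 0.46 = 433  |  643 × 0.201 = 129 → total 562
Band 2: 689 × 0.955 = 658
Band 3: 869 × 0.952 = 827
Band 4: 942 × 0.946 = 891
Band 5: 643 × 0.923 + 2892 × 0.659 = 593 + 1906 = 2499
Giving 562 / 658 / 827 / 891 / 2499.
Total after period 2: 562 + 658 + 827 + 891 + 2499 = 5437

5437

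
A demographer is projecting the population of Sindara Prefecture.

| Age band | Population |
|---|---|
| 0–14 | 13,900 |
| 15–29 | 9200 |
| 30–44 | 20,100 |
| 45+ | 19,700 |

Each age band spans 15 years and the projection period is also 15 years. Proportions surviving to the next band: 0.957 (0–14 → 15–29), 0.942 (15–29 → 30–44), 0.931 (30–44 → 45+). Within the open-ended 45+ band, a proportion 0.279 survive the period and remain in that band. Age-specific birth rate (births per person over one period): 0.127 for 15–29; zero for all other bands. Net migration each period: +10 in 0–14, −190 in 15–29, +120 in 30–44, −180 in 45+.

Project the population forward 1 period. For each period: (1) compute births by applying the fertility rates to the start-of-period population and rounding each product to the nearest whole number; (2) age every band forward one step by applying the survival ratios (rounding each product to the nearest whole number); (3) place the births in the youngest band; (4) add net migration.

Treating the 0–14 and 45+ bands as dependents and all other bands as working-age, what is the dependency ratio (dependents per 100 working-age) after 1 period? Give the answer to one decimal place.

Call the bands 1 to 4, youngest first.
[period 1]
Births: 9200 × 0.127 = 1168
Band 2: 13900 × 0.957 = 13302
Band 3: 9200 × 0.942 = 8666
Band 4: 20100 × 0.931 + 19700 × 0.279 = 18713 + 5496 = 24209
Net migration: Band 1 + 10 → 1178; Band 2 − 190 → 13112; Band 3 + 120 → 8786; Band 4 − 180 → 24029
End of period: [1178, 13112, 8786, 24029]
Dependents (band 0–14 + band 45+) = 1178 + 24029 = 25207; working-age = 21898; ratio = 25207/21898 × 100 = 115.1

115.1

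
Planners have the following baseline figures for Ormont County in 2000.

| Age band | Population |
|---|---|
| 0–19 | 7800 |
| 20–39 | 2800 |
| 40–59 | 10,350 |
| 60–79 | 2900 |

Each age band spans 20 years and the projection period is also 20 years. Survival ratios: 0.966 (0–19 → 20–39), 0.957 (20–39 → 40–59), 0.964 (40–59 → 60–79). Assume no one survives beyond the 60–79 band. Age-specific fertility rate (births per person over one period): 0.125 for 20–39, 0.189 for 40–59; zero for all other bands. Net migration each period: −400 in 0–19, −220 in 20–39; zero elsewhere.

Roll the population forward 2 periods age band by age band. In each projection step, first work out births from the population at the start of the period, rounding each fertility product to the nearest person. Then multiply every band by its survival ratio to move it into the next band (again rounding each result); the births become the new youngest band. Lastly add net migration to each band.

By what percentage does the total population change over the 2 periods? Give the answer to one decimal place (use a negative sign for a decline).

-48.7

(Groups numbered youngest = 1 to oldest = 4.)
Period 1:
Births: 2800 × 0.125 = 350  |  10350 × 0.189 = 1956 ⇒ total 2306
Group 2: 7800 × 0.966 = 7535
Group 3: 2800 × 0.957 = 2680
Group 4: 10350 × 0.964 = 9977
Net migration: Group 1 − 400 → 1906; Group 2 − 220 → 7315
Population now: 0–19=1906, 20–39=7315, 40–59=2680, 60–79=9977
Period 2:
Births: 7315 × 0.125 = 914  |  2680 × 0.189 = 507 ⇒ total 1421
Group 2: 1906 × 0.966 = 1841
Group 3: 7315 × 0.957 = 7000
Group 4: 2680 × 0.964 = 2584
Net migration: Group 1 − 400 → 1021; Group 2 − 220 → 1621
Population now: 0–19=1021, 20–39=1621, 40–59=7000, 60–79=2584
Total: 23850 → 12226; change = -11624; percentage change = -48.7%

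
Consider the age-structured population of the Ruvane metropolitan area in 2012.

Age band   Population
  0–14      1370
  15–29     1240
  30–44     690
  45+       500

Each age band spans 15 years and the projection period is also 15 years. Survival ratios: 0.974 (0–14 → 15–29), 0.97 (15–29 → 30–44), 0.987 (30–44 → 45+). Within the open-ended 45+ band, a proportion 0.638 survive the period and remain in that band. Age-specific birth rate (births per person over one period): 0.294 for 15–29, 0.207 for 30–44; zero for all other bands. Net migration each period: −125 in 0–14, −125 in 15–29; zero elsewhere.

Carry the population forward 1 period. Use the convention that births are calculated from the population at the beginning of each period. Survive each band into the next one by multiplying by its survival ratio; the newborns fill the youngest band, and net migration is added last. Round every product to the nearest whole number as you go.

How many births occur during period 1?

508

After projecting period 1:
Births: 1240 × 0.294 = 365  |  690 × 0.207 = 143 → total 508
15–29: 1370 × 0.974 = 1334
30–44: 1240 × 0.97 = 1203
45+: 690 × 0.987 + 500 × 0.638 = 681 + 319 = 1000
Net migration: 0–14 − 125 → 383; 15–29 − 125 → 1209
End of period: [383, 1209, 1203, 1000]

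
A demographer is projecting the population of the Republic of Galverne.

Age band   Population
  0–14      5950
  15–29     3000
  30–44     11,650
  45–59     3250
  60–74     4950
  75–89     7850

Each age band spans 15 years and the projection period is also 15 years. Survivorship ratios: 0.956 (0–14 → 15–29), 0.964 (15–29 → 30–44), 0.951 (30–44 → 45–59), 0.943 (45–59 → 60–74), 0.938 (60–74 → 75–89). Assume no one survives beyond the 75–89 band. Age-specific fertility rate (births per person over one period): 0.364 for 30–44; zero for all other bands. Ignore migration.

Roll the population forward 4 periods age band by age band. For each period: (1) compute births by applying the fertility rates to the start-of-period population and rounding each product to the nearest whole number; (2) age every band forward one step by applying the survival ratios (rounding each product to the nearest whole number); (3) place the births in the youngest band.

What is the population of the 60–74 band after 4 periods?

Period 1:
Births: 11650 * 0.364 = 4241
15–29: 5950 * 0.956 = 5688
30–44: 3000 * 0.964 = 2892
45–59: 11650 * 0.951 = 11079
60–74: 3250 * 0.943 = 3065
75–89: 4950 * 0.938 = 4643
Giving 4241 / 5688 / 2892 / 11079 / 3065 / 4643.
Period 2:
Births: 2892 * 0.364 = 1053
15–29: 4241 * 0.956 = 4054
30–44: 5688 * 0.964 = 5483
45–59: 2892 * 0.951 = 2750
60–74: 11079 * 0.943 = 10447
75–89: 3065 * 0.938 = 2875
Giving 1053 / 4054 / 5483 / 2750 / 10447 / 2875.
Period 3:
Births: 5483 * 0.364 = 1996
15–29: 1053 * 0.956 = 1007
30–44: 4054 * 0.964 = 3908
45–59: 5483 * 0.951 = 5214
60–74: 2750 * 0.943 = 2593
75–89: 10447 * 0.938 = 9799
Giving 1996 / 1007 / 3908 / 5214 / 2593 / 9799.
Period 4:
Births: 3908 * 0.364 = 1423
15–29: 1996 * 0.956 = 1908
30–44: 1007 * 0.964 = 971
45–59: 3908 * 0.951 = 3717
60–74: 5214 * 0.943 = 4917
75–89: 2593 * 0.938 = 2432
Giving 1423 / 1908 / 971 / 3717 / 4917 / 2432.

4917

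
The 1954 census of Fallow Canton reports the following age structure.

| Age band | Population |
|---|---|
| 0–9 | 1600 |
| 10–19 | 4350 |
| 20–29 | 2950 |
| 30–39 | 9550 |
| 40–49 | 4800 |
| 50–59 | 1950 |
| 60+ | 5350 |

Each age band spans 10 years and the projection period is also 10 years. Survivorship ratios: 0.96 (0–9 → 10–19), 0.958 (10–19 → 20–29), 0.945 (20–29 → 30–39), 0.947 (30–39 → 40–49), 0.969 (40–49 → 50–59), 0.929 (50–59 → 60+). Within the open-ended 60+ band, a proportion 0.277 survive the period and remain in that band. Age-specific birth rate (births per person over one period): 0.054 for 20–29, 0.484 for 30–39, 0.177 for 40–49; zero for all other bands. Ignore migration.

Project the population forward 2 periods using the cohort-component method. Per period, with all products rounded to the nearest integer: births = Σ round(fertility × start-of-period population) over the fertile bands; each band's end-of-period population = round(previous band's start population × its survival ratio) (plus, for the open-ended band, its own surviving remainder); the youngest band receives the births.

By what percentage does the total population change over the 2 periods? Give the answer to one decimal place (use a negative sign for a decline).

0.3

Period 1.
Births: 2950 * 0.054 = 159, 9550 * 0.484 = 4622, 4800 * 0.177 = 850 → 5631
10–19: 1600 * 0.96 = 1536
20–29: 4350 * 0.958 = 4167
30–39: 2950 * 0.945 = 2788
40–49: 9550 * 0.947 = 9044
50–59: 4800 * 0.969 = 4651
60+: 1950 * 0.929 + 5350 * 0.277 = 1812 + 1482 = 3294
→ [5631, 1536, 4167, 2788, 9044, 4651, 3294]
Period 2.
Births: 4167 * 0.054 = 225, 2788 * 0.484 = 1349, 9044 * 0.177 = 1601 → 3175
10–19: 5631 * 0.96 = 5406
20–29: 1536 * 0.958 = 1471
30–39: 4167 * 0.945 = 3938
40–49: 2788 * 0.947 = 2640
50–59: 9044 * 0.969 = 8764
60+: 4651 * 0.929 + 3294 * 0.277 = 4321 + 912 = 5233
→ [3175, 5406, 1471, 3938, 2640, 8764, 5233]
Total: 30550 → 30627; change = 77; percentage change = 0.3%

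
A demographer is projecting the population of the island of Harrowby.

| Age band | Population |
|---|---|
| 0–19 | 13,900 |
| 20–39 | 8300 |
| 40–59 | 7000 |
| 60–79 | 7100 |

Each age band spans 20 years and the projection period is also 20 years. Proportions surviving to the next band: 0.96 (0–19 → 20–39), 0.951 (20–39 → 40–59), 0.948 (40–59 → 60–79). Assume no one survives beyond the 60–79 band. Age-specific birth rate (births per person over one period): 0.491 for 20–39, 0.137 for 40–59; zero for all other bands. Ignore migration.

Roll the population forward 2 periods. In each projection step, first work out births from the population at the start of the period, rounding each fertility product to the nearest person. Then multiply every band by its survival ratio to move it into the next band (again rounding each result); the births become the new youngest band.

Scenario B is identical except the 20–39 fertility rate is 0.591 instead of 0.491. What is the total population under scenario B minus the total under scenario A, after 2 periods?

— Period 1 —
Births: 8300 * 0.491 = 4075 ; 7000 * 0.137 = 959 ⇒ total 5034
20–39: 13900 * 0.96 = 13344
40–59: 8300 * 0.951 = 7893
60–79: 7000 * 0.948 = 6636
Giving 5034 / 13344 / 7893 / 6636.
— Period 2 —
Births: 13344 * 0.491 = 6552 ; 7893 * 0.137 = 1081 ⇒ total 7633
20–39: 5034 * 0.96 = 4833
40–59: 13344 * 0.951 = 12690
60–79: 7893 * 0.948 = 7483
Giving 7633 / 4833 / 12690 / 7483.
Scenario A total after 2 periods: 32639
Scenario B projection —
— Period 1 —
Births: 8300 * 0.591 = 4905 ; 7000 * 0.137 = 959 ⇒ total 5864
20–39: 13900 * 0.96 = 13344
40–59: 8300 * 0.951 = 7893
60–79: 7000 * 0.948 = 6636
Giving 5864 / 13344 / 7893 / 6636.
— Period 2 —
Births: 13344 * 0.591 = 7886 ; 7893 * 0.137 = 1081 ⇒ total 8967
20–39: 5864 * 0.96 = 5629
40–59: 13344 * 0.951 = 12690
60–79: 7893 * 0.948 = 7483
Giving 8967 / 5629 / 12690 / 7483.
Scenario B total after 2 periods: 34769
Difference B − A = 34769 − 32639 = 2130

2130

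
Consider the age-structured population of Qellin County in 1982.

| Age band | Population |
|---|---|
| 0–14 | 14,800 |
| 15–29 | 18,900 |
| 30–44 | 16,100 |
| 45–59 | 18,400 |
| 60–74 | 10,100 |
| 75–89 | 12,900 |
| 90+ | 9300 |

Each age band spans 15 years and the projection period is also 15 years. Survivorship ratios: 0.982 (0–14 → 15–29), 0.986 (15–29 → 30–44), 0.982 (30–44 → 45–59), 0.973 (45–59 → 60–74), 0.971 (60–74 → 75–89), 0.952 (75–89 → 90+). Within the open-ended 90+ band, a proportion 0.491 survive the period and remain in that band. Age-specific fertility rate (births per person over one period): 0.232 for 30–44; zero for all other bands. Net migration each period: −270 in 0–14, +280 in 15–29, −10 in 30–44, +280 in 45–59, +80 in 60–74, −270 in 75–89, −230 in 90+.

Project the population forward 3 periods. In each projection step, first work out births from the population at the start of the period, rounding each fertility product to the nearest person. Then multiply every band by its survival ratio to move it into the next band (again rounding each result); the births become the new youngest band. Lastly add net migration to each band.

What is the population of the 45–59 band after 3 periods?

14614

[period 1]
Births: 16100 × 0.232 = 3735
15–29: 14800 × 0.982 = 14534
30–44: 18900 × 0.986 = 18635
45–59: 16100 × 0.982 = 15810
60–74: 18400 × 0.973 = 17903
75–89: 10100 × 0.971 = 9807
90+: 12900 × 0.952 + 9300 × 0.491 = 12281 + 4566 = 16847
Net migration: 0–14 − 270 → 3465; 15–29 + 280 → 14814; 30–44 − 10 → 18625; 45–59 + 280 → 16090; 60–74 + 80 → 17983; 75–89 − 270 → 9537; 90+ − 230 → 16617
End of period: [3465, 14814, 18625, 16090, 17983, 9537, 16617]
[period 2]
Births: 18625 × 0.232 = 4321
15–29: 3465 × 0.982 = 3403
30–44: 14814 × 0.986 = 14607
45–59: 18625 × 0.982 = 18290
60–74: 16090 × 0.973 = 15656
75–89: 17983 × 0.971 = 17461
90+: 9537 × 0.952 + 16617 × 0.491 = 9079 + 8159 = 17238
Net migration: 0–14 − 270 → 4051; 15–29 + 280 → 3683; 30–44 − 10 → 14597; 45–59 + 280 → 18570; 60–74 + 80 → 15736; 75–89 − 270 → 17191; 90+ − 230 → 17008
End of period: [4051, 3683, 14597, 18570, 15736, 17191, 17008]
[period 3]
Births: 14597 × 0.232 = 3387
15–29: 4051 × 0.982 = 3978
30–44: 3683 × 0.986 = 3631
45–59: 14597 × 0.982 = 14334
60–74: 18570 × 0.973 = 18069
75–89: 15736 × 0.971 = 15280
90+: 17191 × 0.952 + 17008 × 0.491 = 16366 + 8351 = 24717
Net migration: 0–14 − 270 → 3117; 15–29 + 280 → 4258; 30–44 − 10 → 3621; 45–59 + 280 → 14614; 60–74 + 80 → 18149; 75–89 − 270 → 15010; 90+ − 230 → 24487
End of period: [3117, 4258, 3621, 14614, 18149, 15010, 24487]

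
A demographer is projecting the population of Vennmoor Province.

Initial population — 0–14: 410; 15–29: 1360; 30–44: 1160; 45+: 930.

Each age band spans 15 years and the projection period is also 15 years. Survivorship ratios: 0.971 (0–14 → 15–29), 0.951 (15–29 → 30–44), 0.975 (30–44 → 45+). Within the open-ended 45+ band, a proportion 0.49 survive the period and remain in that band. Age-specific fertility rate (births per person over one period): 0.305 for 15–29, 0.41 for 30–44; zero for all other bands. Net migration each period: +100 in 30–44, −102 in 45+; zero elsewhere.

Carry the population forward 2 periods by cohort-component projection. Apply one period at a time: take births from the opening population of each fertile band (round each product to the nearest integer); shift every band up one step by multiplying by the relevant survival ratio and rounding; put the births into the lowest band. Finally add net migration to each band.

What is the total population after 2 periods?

Let group 1 be 0–14 through group 4 = 45+.
Period 1.
Births: 1360 × 0.305 = 415  |  1160 × 0.41 = 476 — total 891
Group 2: 410 × 0.971 = 398
Group 3: 1360 × 0.951 = 1293
Group 4: 1160 × 0.975 + 930 × 0.49 = 1131 + 456 = 1587
Net migration: Group 3 + 100 → 1393; Group 4 − 102 → 1485
→ [891, 398, 1393, 1485]
Period 2.
Births: 398 × 0.305 = 121  |  1393 × 0.41 = 571 — total 692
Group 2: 891 × 0.971 = 865
Group 3: 398 × 0.951 = 378
Group 4: 1393 × 0.975 + 1485 × 0.49 = 1358 + 728 = 2086
Net migration: Group 3 + 100 → 478; Group 4 − 102 → 1984
→ [692, 865, 478, 1984]
Total after period 2: 692 + 865 + 478 + 1984 = 4019

4019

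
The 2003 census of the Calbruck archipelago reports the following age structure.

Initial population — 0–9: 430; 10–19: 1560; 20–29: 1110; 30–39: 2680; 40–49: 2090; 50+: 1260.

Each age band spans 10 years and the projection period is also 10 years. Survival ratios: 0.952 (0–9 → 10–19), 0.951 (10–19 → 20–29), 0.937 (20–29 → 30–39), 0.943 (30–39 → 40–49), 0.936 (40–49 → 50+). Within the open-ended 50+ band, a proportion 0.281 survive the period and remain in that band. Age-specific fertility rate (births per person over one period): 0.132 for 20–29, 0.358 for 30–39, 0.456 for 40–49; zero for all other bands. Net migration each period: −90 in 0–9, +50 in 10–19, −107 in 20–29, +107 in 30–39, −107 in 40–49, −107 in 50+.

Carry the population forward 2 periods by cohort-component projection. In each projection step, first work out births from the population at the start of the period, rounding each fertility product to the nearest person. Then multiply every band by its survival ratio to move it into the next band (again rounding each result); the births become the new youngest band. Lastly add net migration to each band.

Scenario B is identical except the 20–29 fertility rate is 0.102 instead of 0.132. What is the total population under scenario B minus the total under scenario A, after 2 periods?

-74

Period 1.
Births: 1110 × 0.132 = 147 ; 2680 × 0.358 = 959 ; 2090 × 0.456 = 953 — total 2059
10–19: 430 × 0.952 = 409
20–29: 1560 × 0.951 = 1484
30–39: 1110 × 0.937 = 1040
40–49: 2680 × 0.943 = 2527
50+: 2090 × 0.936 + 1260 × 0.281 = 1956 + 354 = 2310
Net migration: 0–9 − 90 → 1969; 10–19 + 50 → 459; 20–29 − 107 → 1377; 30–39 + 107 → 1147; 40–49 − 107 → 2420; 50+ − 107 → 2203
→ [1969, 459, 1377, 1147, 2420, 2203]
Period 2.
Births: 1377 × 0.132 = 182 ; 1147 × 0.358 = 411 ; 2420 × 0.456 = 1104 — total 1697
10–19: 1969 × 0.952 = 1874
20–29: 459 × 0.951 = 437
30–39: 1377 × 0.937 = 1290
40–49: 1147 × 0.943 = 1082
50+: 2420 × 0.936 + 2203 × 0.281 = 2265 + 619 = 2884
Net migration: 0–9 − 90 → 1607; 10–19 + 50 → 1924; 20–29 − 107 → 330; 30–39 + 107 → 1397; 40–49 − 107 → 975; 50+ − 107 → 2777
→ [1607, 1924, 330, 1397, 975, 2777]
Scenario A total after 2 periods: 9010
Scenario B projection —
Period 1.
Births: 1110 × 0.102 = 113 ; 2680 × 0.358 = 959 ; 2090 × 0.456 = 953 — total 2025
10–19: 430 × 0.952 = 409
20–29: 1560 × 0.951 = 1484
30–39: 1110 × 0.937 = 1040
40–49: 2680 × 0.943 = 2527
50+: 2090 × 0.936 + 1260 × 0.281 = 1956 + 354 = 2310
Net migration: 0–9 − 90 → 1935; 10–19 + 50 → 459; 20–29 − 107 → 1377; 30–39 + 107 → 1147; 40–49 − 107 → 2420; 50+ − 107 → 2203
→ [1935, 459, 1377, 1147, 2420, 2203]
Period 2.
Births: 1377 × 0.102 = 140 ; 1147 × 0.358 = 411 ; 2420 × 0.456 = 1104 — total 1655
10–19: 1935 × 0.952 = 1842
20–29: 459 × 0.951 = 437
30–39: 1377 × 0.937 = 1290
40–49: 1147 × 0.943 = 1082
50+: 2420 × 0.936 + 2203 × 0.281 = 2265 + 619 = 2884
Net migration: 0–9 − 90 → 1565; 10–19 + 50 → 1892; 20–29 − 107 → 330; 30–39 + 107 → 1397; 40–49 − 107 → 975; 50+ − 107 → 2777
→ [1565, 1892, 330, 1397, 975, 2777]
Scenario B total after 2 periods: 8936
Difference B − A = 8936 − 9010 = -74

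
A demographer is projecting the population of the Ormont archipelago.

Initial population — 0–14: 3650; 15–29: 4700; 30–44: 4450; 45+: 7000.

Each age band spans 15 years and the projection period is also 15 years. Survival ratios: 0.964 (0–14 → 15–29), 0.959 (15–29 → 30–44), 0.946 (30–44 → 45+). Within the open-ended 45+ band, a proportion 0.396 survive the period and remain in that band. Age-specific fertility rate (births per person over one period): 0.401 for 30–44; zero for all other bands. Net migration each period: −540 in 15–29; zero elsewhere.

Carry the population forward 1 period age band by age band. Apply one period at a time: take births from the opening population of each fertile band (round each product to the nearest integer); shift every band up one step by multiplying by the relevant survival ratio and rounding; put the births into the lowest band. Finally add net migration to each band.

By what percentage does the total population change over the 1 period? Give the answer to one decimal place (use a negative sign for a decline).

Period 1:
Births: 4450 × 0.401 = 1784
15–29: 3650 × 0.964 = 3519
30–44: 4700 × 0.959 = 4507
45+: 4450 × 0.946 + 7000 × 0.396 = 4210 + 2772 = 6982
Net migration: 15–29 − 540 → 2979
Population now: 0–14=1784, 15–29=2979, 30–44=4507, 45+=6982
Total: 19800 → 16252; change = -3548; percentage change = -17.9%

-17.9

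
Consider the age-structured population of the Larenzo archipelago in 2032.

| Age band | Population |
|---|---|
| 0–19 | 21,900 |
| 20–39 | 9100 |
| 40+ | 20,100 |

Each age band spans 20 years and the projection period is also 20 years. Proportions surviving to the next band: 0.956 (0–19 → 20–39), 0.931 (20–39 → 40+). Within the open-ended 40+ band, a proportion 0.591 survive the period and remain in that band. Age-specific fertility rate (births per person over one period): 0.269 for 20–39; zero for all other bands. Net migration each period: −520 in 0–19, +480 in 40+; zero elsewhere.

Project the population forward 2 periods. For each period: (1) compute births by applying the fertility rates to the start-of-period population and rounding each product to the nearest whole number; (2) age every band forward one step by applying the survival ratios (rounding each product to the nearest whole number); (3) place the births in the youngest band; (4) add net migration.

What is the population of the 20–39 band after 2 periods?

1843

Period 1.
Births: 9100 × 0.269 = 2448
20–39: 21900 × 0.956 = 20936
40+: 9100 × 0.931 + 20100 × 0.591 = 8472 + 11879 = 20351
Net migration: 0–19 − 520 → 1928; 40+ + 480 → 20831
→ [1928, 20936, 20831]
Period 2.
Births: 20936 × 0.269 = 5632
20–39: 1928 × 0.956 = 1843
40+: 20936 × 0.931 + 20831 × 0.591 = 19491 + 12311 = 31802
Net migration: 0–19 − 520 → 5112; 40+ + 480 → 32282
→ [5112, 1843, 32282]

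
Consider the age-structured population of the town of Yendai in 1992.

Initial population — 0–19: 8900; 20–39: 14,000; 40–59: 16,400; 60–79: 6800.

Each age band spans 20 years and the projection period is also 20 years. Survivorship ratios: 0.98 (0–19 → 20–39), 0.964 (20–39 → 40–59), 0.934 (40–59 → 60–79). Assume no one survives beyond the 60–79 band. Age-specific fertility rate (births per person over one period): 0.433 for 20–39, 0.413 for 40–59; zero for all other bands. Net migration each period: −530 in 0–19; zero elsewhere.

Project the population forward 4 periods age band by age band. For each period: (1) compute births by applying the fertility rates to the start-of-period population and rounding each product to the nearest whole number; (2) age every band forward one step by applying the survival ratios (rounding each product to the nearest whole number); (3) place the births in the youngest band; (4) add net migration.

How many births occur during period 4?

8544

Period 1.
Births: 14000 × 0.433 = 6062 ; 16400 × 0.413 = 6773 ⇒ total 12835
20–39: 8900 × 0.98 = 8722
40–59: 14000 × 0.964 = 13496
60–79: 16400 × 0.934 = 15318
Net migration: 0–19 − 530 → 12305
→ [12305, 8722, 13496, 15318]
Period 2.
Births: 8722 × 0.433 = 3777 ; 13496 × 0.413 = 5574 ⇒ total 9351
20–39: 12305 × 0.98 = 12059
40–59: 8722 × 0.964 = 8408
60–79: 13496 × 0.934 = 12605
Net migration: 0–19 − 530 → 8821
→ [8821, 12059, 8408, 12605]
Period 3.
Births: 12059 × 0.433 = 5222 ; 8408 × 0.413 = 3473 ⇒ total 8695
20–39: 8821 × 0.98 = 8645
40–59: 12059 × 0.964 = 11625
60–79: 8408 × 0.934 = 7853
Net migration: 0–19 − 530 → 8165
→ [8165, 8645, 11625, 7853]
Period 4.
Births: 8645 × 0.433 = 3743 ; 11625 × 0.413 = 4801 ⇒ total 8544
20–39: 8165 × 0.98 = 8002
40–59: 8645 × 0.964 = 8334
60–79: 11625 × 0.934 = 10858
Net migration: 0–19 − 530 → 8014
→ [8014, 8002, 8334, 10858]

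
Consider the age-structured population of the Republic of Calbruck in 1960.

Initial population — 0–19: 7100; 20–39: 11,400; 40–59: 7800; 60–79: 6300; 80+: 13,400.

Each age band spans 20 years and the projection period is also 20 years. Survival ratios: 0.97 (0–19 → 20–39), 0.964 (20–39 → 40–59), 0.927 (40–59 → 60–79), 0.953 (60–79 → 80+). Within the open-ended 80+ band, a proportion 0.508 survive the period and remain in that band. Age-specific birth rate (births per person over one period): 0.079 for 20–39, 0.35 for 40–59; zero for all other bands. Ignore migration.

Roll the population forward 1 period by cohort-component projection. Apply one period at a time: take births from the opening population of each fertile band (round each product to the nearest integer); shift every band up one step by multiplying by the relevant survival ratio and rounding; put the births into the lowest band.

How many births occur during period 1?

3631

Period 1.
Births: 11400 * 0.079 = 901  |  7800 * 0.35 = 2730 → 3631
20–39: 7100 * 0.97 = 6887
40–59: 11400 * 0.964 = 10990
60–79: 7800 * 0.927 = 7231
80+: 6300 * 0.953 + 13400 * 0.508 = 6004 + 6807 = 12811
Population now: 0–19=3631, 20–39=6887, 40–59=10990, 60–79=7231, 80+=12811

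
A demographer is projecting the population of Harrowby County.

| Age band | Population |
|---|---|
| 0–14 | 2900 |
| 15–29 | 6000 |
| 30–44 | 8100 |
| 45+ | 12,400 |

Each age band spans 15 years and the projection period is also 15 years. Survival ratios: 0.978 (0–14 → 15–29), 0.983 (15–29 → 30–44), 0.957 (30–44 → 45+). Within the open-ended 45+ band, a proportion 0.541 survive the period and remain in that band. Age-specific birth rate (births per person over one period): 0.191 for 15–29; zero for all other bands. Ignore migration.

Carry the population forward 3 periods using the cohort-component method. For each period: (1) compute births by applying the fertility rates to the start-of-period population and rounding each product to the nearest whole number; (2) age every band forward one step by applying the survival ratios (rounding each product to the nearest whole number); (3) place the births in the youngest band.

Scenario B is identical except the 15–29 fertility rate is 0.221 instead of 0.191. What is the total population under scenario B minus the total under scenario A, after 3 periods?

329

[period 1]
Births: 6000 × 0.191 = 1146
15–29: 2900 × 0.978 = 2836
30–44: 6000 × 0.983 = 5898
45+: 8100 × 0.957 + 12400 × 0.541 = 7752 + 6708 = 14460
Population now: 0–14=1146, 15–29=2836, 30–44=5898, 45+=14460
[period 2]
Births: 2836 × 0.191 = 542
15–29: 1146 × 0.978 = 1121
30–44: 2836 × 0.983 = 2788
45+: 5898 × 0.957 + 14460 × 0.541 = 5644 + 7823 = 13467
Population now: 0–14=542, 15–29=1121, 30–44=2788, 45+=13467
[period 3]
Births: 1121 × 0.191 = 214
15–29: 542 × 0.978 = 530
30–44: 1121 × 0.983 = 1102
45+: 2788 × 0.957 + 13467 × 0.541 = 2668 + 7286 = 9954
Population now: 0–14=214, 15–29=530, 30–44=1102, 45+=9954
Scenario A total after 3 periods: 11800
Scenario B projection —
[period 1]
Births: 6000 × 0.221 = 1326
15–29: 2900 × 0.978 = 2836
30–44: 6000 × 0.983 = 5898
45+: 8100 × 0.957 + 12400 × 0.541 = 7752 + 6708 = 14460
Population now: 0–14=1326, 15–29=2836, 30–44=5898, 45+=14460
[period 2]
Births: 2836 × 0.221 = 627
15–29: 1326 × 0.978 = 1297
30–44: 2836 × 0.983 = 2788
45+: 5898 × 0.957 + 14460 × 0.541 = 5644 + 7823 = 13467
Population now: 0–14=627, 15–29=1297, 30–44=2788, 45+=13467
[period 3]
Births: 1297 × 0.221 = 287
15–29: 627 × 0.978 = 613
30–44: 1297 × 0.983 = 1275
45+: 2788 × 0.957 + 13467 × 0.541 = 2668 + 7286 = 9954
Population now: 0–14=287, 15–29=613, 30–44=1275, 45+=9954
Scenario B total after 3 periods: 12129
Difference B − A = 12129 − 11800 = 329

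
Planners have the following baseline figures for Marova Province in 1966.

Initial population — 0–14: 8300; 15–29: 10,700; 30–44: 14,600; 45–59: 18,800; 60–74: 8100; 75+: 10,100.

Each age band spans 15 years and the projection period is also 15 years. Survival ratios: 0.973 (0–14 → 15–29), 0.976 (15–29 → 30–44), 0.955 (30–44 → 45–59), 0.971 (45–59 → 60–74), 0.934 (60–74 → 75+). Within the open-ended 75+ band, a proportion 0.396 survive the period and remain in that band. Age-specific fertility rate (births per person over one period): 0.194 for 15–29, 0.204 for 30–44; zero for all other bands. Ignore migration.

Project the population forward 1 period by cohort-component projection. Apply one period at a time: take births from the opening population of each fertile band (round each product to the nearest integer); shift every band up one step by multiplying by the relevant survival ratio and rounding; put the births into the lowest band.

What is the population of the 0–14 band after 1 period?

Numbering the groups 1..6 from youngest to oldest:
— Period 1 —
Births: 10700 × 0.194 = 2076, 14600 × 0.204 = 2978 → total 5054
Group 2: 8300 × 0.973 = 8076
Group 3: 10700 × 0.976 = 10443
Group 4: 14600 × 0.955 = 13943
Group 5: 18800 × 0.971 = 18255
Group 6: 8100 × 0.934 + 10100 × 0.396 = 7565 + 4000 = 11565
Giving 5054 / 8076 / 10443 / 13943 / 18255 / 11565.

5054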